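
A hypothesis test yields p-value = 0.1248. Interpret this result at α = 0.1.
Since p = 0.1248 > α = 0.1, fail to reject H₀.
There is insufficient evidence to reject the null hypothesis; the result is not statistically significant at the 0.1 level.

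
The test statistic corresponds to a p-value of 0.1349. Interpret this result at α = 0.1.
Since p = 0.1349 > α = 0.1, fail to reject H₀.
There is insufficient evidence to reject the null hypothesis; the result is not statistically significant at the 0.1 level.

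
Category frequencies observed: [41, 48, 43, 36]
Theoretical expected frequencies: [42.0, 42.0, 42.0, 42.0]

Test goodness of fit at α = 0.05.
Chi-square goodness of fit test:
H₀: observed counts match expected distribution
H₁: observed counts differ from expected distribution
df = k - 1 = 3
χ² = Σ(O - E)²/E
   = (41 - 42.0)²/42.0 + (48 - 42.0)²/42.0 + (43 - 42.0)²/42.0 + (36 - 42.0)²/42.0
   = 0.024 + 0.857 + 0.024 + 0.857
   = 1.76
p-value = 0.6233

Since p-value > α = 0.05, we fail to reject H₀.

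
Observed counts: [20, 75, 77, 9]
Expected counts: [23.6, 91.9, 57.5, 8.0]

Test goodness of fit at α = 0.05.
Chi-square goodness of fit test:
H₀: observed counts match expected distribution
H₁: observed counts differ from expected distribution
df = k - 1 = 3
χ² = Σ(O - E)²/E
   = (20 - 23.6)²/23.6 + (75 - 91.9)²/91.9 + (77 - 57.5)²/57.5 + (9 - 8.0)²/8.0
   = 0.549 + 3.108 + 6.613 + 0.125
   = 10.40
p-value = 0.0155

Since p-value < α = 0.05, we reject H₀.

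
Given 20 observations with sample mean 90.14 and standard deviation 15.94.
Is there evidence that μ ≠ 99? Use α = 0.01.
One-sample t-test:
H₀: μ = 99
H₁: μ ≠ 99
df = n - 1 = 19
t = (x̄ - μ₀) / (s/√n) = (90.14 - 99) / (15.94/√20) = -2.486
p-value = 0.0224

Since p-value > α = 0.01, we fail to reject H₀.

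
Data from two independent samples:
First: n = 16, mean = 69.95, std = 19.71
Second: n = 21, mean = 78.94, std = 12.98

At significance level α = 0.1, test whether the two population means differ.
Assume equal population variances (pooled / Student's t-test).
Student's two-sample t-test (equal variances):
H₀: μ₁ = μ₂
H₁: μ₁ ≠ μ₂
df = n₁ + n₂ - 2 = 35
Pooled variance s_p² = [(n₁-1)s₁² + (n₂-1)s₂²] / (n₁ + n₂ - 2) = [(15)(19.71²) + (20)(12.98²)] / 35 = 262.7677
SE = √(s_p²(1/n₁ + 1/n₂)) = √(262.7677 × (1/16 + 1/21)) = 5.3792
t = (x̄₁ - x̄₂) / SE = (69.95 - 78.94) / 5.3792 = -8.99 / 5.3792 = -1.671
p-value = 0.1036

Since p-value > α = 0.1, we fail to reject H₀.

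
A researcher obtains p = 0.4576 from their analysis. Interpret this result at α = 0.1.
Since p = 0.4576 > α = 0.1, fail to reject H₀.
There is insufficient evidence to reject the null hypothesis; the result is not statistically significant at the 0.1 level.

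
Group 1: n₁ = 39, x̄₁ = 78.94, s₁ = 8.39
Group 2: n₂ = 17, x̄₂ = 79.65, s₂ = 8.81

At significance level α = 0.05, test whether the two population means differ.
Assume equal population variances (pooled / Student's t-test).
Student's two-sample t-test (equal variances):
H₀: μ₁ = μ₂
H₁: μ₁ ≠ μ₂
df = n₁ + n₂ - 2 = 54
Pooled variance s_p² = [(n₁-1)s₁² + (n₂-1)s₂²] / (n₁ + n₂ - 2) = [(38)(8.39²) + (16)(8.81²)] / 54 = 72.5325
SE = √(s_p²(1/n₁ + 1/n₂)) = √(72.5325 × (1/39 + 1/17)) = 2.4752
t = (x̄₁ - x̄₂) / SE = (78.94 - 79.65) / 2.4752 = -0.71 / 2.4752 = -0.287
p-value = 0.7753

Since p-value > α = 0.05, we fail to reject H₀.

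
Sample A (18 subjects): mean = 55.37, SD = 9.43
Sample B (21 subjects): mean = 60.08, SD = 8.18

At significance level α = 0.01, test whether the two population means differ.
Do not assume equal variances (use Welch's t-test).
Welch's two-sample t-test:
H₀: μ₁ = μ₂
H₁: μ₁ ≠ μ₂
s₁²/n₁ = 9.43²/18 = 4.9403,  s₂²/n₂ = 8.18²/21 = 3.1863
SE = √(s₁²/n₁ + s₂²/n₂) = √(4.9403 + 3.1863) = 2.8507
df (Welch-Satterthwaite) = (s₁²/n₁ + s₂²/n₂)² / [(s₁²/n₁)²/(n₁-1) + (s₂²/n₂)²/(n₂-1)] ≈ 33.98
t = (x̄₁ - x̄₂) / SE = (55.37 - 60.08) / 2.8507 = -4.71 / 2.8507 = -1.652
p-value = 0.1077

Since p-value > α = 0.01, we fail to reject H₀.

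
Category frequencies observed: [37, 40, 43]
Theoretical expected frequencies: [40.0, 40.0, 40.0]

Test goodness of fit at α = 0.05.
Chi-square goodness of fit test:
H₀: observed counts match expected distribution
H₁: observed counts differ from expected distribution
df = k - 1 = 2
χ² = Σ(O - E)²/E
   = (37 - 40.0)²/40.0 + (40 - 40.0)²/40.0 + (43 - 40.0)²/40.0
   = 0.225 + 0.000 + 0.225
   = 0.45
p-value = 0.7985

Since p-value > α = 0.05, we fail to reject H₀.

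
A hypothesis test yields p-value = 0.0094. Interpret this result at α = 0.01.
Since p = 0.0094 < α = 0.01, reject H₀.
There is sufficient evidence to reject the null hypothesis; the result is statistically significant at the 0.01 level.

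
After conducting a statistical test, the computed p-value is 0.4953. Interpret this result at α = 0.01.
Since p = 0.4953 > α = 0.01, fail to reject H₀.
There is insufficient evidence to reject the null hypothesis; the result is not statistically significant at the 0.01 level.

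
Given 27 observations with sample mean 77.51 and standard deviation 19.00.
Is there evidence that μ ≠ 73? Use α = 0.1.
One-sample t-test:
H₀: μ = 73
H₁: μ ≠ 73
df = n - 1 = 26
t = (x̄ - μ₀) / (s/√n) = (77.51 - 73) / (19.00/√27) = 1.233
p-value = 0.2285

Since p-value > α = 0.1, we fail to reject H₀.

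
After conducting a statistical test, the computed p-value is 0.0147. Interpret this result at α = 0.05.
Since p = 0.0147 < α = 0.05, reject H₀.
There is sufficient evidence to reject the null hypothesis; the result is statistically significant at the 0.05 level.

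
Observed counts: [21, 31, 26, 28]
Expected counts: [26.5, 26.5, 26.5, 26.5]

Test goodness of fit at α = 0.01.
Chi-square goodness of fit test:
H₀: observed counts match expected distribution
H₁: observed counts differ from expected distribution
df = k - 1 = 3
χ² = Σ(O - E)²/E
   = (21 - 26.5)²/26.5 + (31 - 26.5)²/26.5 + (26 - 26.5)²/26.5 + (28 - 26.5)²/26.5
   = 1.142 + 0.764 + 0.009 + 0.085
   = 2.00
p-value = 0.5724

Since p-value > α = 0.01, we fail to reject H₀.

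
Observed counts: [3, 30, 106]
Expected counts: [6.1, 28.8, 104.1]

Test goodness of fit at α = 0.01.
Chi-square goodness of fit test:
H₀: observed counts match expected distribution
H₁: observed counts differ from expected distribution
df = k - 1 = 2
χ² = Σ(O - E)²/E
   = (3 - 6.1)²/6.1 + (30 - 28.8)²/28.8 + (106 - 104.1)²/104.1
   = 1.575 + 0.050 + 0.035
   = 1.66
p-value = 0.4360

Since p-value > α = 0.01, we fail to reject H₀.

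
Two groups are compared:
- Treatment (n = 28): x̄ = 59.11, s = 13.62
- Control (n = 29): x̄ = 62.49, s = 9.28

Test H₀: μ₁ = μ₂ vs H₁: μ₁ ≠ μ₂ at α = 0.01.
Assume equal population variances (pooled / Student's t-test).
Student's two-sample t-test (equal variances):
H₀: μ₁ = μ₂
H₁: μ₁ ≠ μ₂
df = n₁ + n₂ - 2 = 55
Pooled variance s_p² = [(n₁-1)s₁² + (n₂-1)s₂²] / (n₁ + n₂ - 2) = [(27)(13.62²) + (28)(9.28²)] / 55 = 134.9079
SE = √(s_p²(1/n₁ + 1/n₂)) = √(134.9079 × (1/28 + 1/29)) = 3.0774
t = (x̄₁ - x̄₂) / SE = (59.11 - 62.49) / 3.0774 = -3.38 / 3.0774 = -1.098
p-value = 0.2768

Since p-value > α = 0.01, we fail to reject H₀.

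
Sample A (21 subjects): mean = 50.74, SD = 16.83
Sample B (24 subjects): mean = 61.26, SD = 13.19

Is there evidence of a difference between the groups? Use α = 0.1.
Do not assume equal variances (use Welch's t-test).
Welch's two-sample t-test:
H₀: μ₁ = μ₂
H₁: μ₁ ≠ μ₂
s₁²/n₁ = 16.83²/21 = 13.4880,  s₂²/n₂ = 13.19²/24 = 7.2490
SE = √(s₁²/n₁ + s₂²/n₂) = √(13.4880 + 7.2490) = 4.5538
df (Welch-Satterthwaite) = (s₁²/n₁ + s₂²/n₂)² / [(s₁²/n₁)²/(n₁-1) + (s₂²/n₂)²/(n₂-1)] ≈ 37.78
t = (x̄₁ - x̄₂) / SE = (50.74 - 61.26) / 4.5538 = -10.52 / 4.5538 = -2.310
p-value = 0.0264

Since p-value < α = 0.1, we reject H₀.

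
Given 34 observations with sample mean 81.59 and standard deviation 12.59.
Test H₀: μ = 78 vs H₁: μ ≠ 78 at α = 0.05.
One-sample t-test:
H₀: μ = 78
H₁: μ ≠ 78
df = n - 1 = 33
t = (x̄ - μ₀) / (s/√n) = (81.59 - 78) / (12.59/√34) = 1.663
p-value = 0.1058

Since p-value > α = 0.05, we fail to reject H₀.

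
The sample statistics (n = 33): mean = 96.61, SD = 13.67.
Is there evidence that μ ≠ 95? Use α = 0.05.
One-sample t-test:
H₀: μ = 95
H₁: μ ≠ 95
df = n - 1 = 32
t = (x̄ - μ₀) / (s/√n) = (96.61 - 95) / (13.67/√33) = 0.677
p-value = 0.5035

Since p-value > α = 0.05, we fail to reject H₀.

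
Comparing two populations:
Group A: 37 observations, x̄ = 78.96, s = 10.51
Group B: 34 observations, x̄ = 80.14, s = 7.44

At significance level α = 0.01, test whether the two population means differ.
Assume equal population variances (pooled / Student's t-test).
Student's two-sample t-test (equal variances):
H₀: μ₁ = μ₂
H₁: μ₁ ≠ μ₂
df = n₁ + n₂ - 2 = 69
Pooled variance s_p² = [(n₁-1)s₁² + (n₂-1)s₂²] / (n₁ + n₂ - 2) = [(36)(10.51²) + (33)(7.44²)] / 69 = 84.1048
SE = √(s_p²(1/n₁ + 1/n₂)) = √(84.1048 × (1/37 + 1/34)) = 2.1787
t = (x̄₁ - x̄₂) / SE = (78.96 - 80.14) / 2.1787 = -1.18 / 2.1787 = -0.542
p-value = 0.5898

Since p-value > α = 0.01, we fail to reject H₀.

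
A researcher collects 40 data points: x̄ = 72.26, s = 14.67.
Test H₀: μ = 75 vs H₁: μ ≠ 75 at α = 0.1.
One-sample t-test:
H₀: μ = 75
H₁: μ ≠ 75
df = n - 1 = 39
t = (x̄ - μ₀) / (s/√n) = (72.26 - 75) / (14.67/√40) = -1.181
p-value = 0.2446

Since p-value > α = 0.1, we fail to reject H₀.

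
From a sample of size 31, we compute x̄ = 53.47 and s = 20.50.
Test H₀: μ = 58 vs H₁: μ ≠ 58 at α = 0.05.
One-sample t-test:
H₀: μ = 58
H₁: μ ≠ 58
df = n - 1 = 30
t = (x̄ - μ₀) / (s/√n) = (53.47 - 58) / (20.50/√31) = -1.230
p-value = 0.2281

Since p-value > α = 0.05, we fail to reject H₀.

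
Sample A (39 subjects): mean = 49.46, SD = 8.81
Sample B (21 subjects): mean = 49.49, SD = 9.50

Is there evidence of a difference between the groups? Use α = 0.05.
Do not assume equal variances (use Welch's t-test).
Welch's two-sample t-test:
H₀: μ₁ = μ₂
H₁: μ₁ ≠ μ₂
s₁²/n₁ = 8.81²/39 = 1.9902,  s₂²/n₂ = 9.50²/21 = 4.2976
SE = √(s₁²/n₁ + s₂²/n₂) = √(1.9902 + 4.2976) = 2.5075
df (Welch-Satterthwaite) = (s₁²/n₁ + s₂²/n₂)² / [(s₁²/n₁)²/(n₁-1) + (s₂²/n₂)²/(n₂-1)] ≈ 38.47
t = (x̄₁ - x̄₂) / SE = (49.46 - 49.49) / 2.5075 = -0.03 / 2.5075 = -0.012
p-value = 0.9905

Since p-value > α = 0.05, we fail to reject H₀.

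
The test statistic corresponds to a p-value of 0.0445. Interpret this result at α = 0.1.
Since p = 0.0445 < α = 0.1, reject H₀.
There is sufficient evidence to reject the null hypothesis; the result is statistically significant at the 0.1 level.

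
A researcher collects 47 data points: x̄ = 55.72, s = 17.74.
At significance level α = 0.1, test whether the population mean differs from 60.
One-sample t-test:
H₀: μ = 60
H₁: μ ≠ 60
df = n - 1 = 46
t = (x̄ - μ₀) / (s/√n) = (55.72 - 60) / (17.74/√47) = -1.654
p-value = 0.1049

Since p-value > α = 0.1, we fail to reject H₀.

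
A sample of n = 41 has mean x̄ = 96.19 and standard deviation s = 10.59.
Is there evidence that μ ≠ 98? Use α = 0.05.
One-sample t-test:
H₀: μ = 98
H₁: μ ≠ 98
df = n - 1 = 40
t = (x̄ - μ₀) / (s/√n) = (96.19 - 98) / (10.59/√41) = -1.094
p-value = 0.2803

Since p-value > α = 0.05, we fail to reject H₀.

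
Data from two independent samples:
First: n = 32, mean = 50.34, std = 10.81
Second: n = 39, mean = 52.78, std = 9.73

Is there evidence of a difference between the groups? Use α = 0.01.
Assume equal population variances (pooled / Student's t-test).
Student's two-sample t-test (equal variances):
H₀: μ₁ = μ₂
H₁: μ₁ ≠ μ₂
df = n₁ + n₂ - 2 = 69
Pooled variance s_p² = [(n₁-1)s₁² + (n₂-1)s₂²] / (n₁ + n₂ - 2) = [(31)(10.81²) + (38)(9.73²)] / 69 = 104.6393
SE = √(s_p²(1/n₁ + 1/n₂)) = √(104.6393 × (1/32 + 1/39)) = 2.4399
t = (x̄₁ - x̄₂) / SE = (50.34 - 52.78) / 2.4399 = -2.44 / 2.4399 = -1.000
p-value = 0.3208

Since p-value > α = 0.01, we fail to reject H₀.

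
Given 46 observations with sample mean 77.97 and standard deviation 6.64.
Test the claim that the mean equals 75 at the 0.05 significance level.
One-sample t-test:
H₀: μ = 75
H₁: μ ≠ 75
df = n - 1 = 45
t = (x̄ - μ₀) / (s/√n) = (77.97 - 75) / (6.64/√46) = 3.034
p-value = 0.0040

Since p-value < α = 0.05, we reject H₀.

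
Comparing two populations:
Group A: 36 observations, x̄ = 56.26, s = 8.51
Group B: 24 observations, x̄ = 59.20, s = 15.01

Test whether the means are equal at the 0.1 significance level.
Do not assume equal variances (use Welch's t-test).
Welch's two-sample t-test:
H₀: μ₁ = μ₂
H₁: μ₁ ≠ μ₂
s₁²/n₁ = 8.51²/36 = 2.0117,  s₂²/n₂ = 15.01²/24 = 9.3875
SE = √(s₁²/n₁ + s₂²/n₂) = √(2.0117 + 9.3875) = 3.3763
df (Welch-Satterthwaite) = (s₁²/n₁ + s₂²/n₂)² / [(s₁²/n₁)²/(n₁-1) + (s₂²/n₂)²/(n₂-1)] ≈ 32.92
t = (x̄₁ - x̄₂) / SE = (56.26 - 59.20) / 3.3763 = -2.94 / 3.3763 = -0.871
p-value = 0.3902

Since p-value > α = 0.1, we fail to reject H₀.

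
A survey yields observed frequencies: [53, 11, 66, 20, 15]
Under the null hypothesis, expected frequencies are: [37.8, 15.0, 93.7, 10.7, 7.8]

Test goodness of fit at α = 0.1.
Chi-square goodness of fit test:
H₀: observed counts match expected distribution
H₁: observed counts differ from expected distribution
df = k - 1 = 4
χ² = Σ(O - E)²/E
   = (53 - 37.8)²/37.8 + (11 - 15.0)²/15.0 + (66 - 93.7)²/93.7 + (20 - 10.7)²/10.7 + (15 - 7.8)²/7.8
   = 6.112 + 1.067 + 8.189 + 8.083 + 6.646
   = 30.10
p-value < 0.0001

Since p-value < α = 0.1, we reject H₀.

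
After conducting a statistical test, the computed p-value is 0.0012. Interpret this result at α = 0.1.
Since p = 0.0012 < α = 0.1, reject H₀.
There is sufficient evidence to reject the null hypothesis; the result is statistically significant at the 0.1 level.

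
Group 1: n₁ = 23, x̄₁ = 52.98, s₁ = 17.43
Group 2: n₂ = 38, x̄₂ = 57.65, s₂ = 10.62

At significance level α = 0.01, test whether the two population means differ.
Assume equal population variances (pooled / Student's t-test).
Student's two-sample t-test (equal variances):
H₀: μ₁ = μ₂
H₁: μ₁ ≠ μ₂
df = n₁ + n₂ - 2 = 59
Pooled variance s_p² = [(n₁-1)s₁² + (n₂-1)s₂²] / (n₁ + n₂ - 2) = [(22)(17.43²) + (37)(10.62²)] / 59 = 184.0124
SE = √(s_p²(1/n₁ + 1/n₂)) = √(184.0124 × (1/23 + 1/38)) = 3.5837
t = (x̄₁ - x̄₂) / SE = (52.98 - 57.65) / 3.5837 = -4.67 / 3.5837 = -1.303
p-value = 0.1976

Since p-value > α = 0.01, we fail to reject H₀.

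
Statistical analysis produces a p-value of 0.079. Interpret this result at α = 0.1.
Since p = 0.079 < α = 0.1, reject H₀.
There is sufficient evidence to reject the null hypothesis; the result is statistically significant at the 0.1 level.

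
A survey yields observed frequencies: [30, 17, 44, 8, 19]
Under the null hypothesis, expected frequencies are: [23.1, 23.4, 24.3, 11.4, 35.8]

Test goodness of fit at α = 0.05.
Chi-square goodness of fit test:
H₀: observed counts match expected distribution
H₁: observed counts differ from expected distribution
df = k - 1 = 4
χ² = Σ(O - E)²/E
   = (30 - 23.1)²/23.1 + (17 - 23.4)²/23.4 + (44 - 24.3)²/24.3 + (8 - 11.4)²/11.4 + (19 - 35.8)²/35.8
   = 2.061 + 1.750 + 15.971 + 1.014 + 7.884
   = 28.68
p-value < 0.0001

Since p-value < α = 0.05, we reject H₀.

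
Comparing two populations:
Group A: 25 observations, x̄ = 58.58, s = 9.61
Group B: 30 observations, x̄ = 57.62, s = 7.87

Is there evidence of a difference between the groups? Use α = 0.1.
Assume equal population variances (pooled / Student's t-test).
Student's two-sample t-test (equal variances):
H₀: μ₁ = μ₂
H₁: μ₁ ≠ μ₂
df = n₁ + n₂ - 2 = 53
Pooled variance s_p² = [(n₁-1)s₁² + (n₂-1)s₂²] / (n₁ + n₂ - 2) = [(24)(9.61²) + (29)(7.87²)] / 53 = 75.7098
SE = √(s_p²(1/n₁ + 1/n₂)) = √(75.7098 × (1/25 + 1/30)) = 2.3563
t = (x̄₁ - x̄₂) / SE = (58.58 - 57.62) / 2.3563 = 0.96 / 2.3563 = 0.407
p-value = 0.6853

Since p-value > α = 0.1, we fail to reject H₀.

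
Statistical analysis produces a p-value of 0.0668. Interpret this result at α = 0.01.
Since p = 0.0668 > α = 0.01, fail to reject H₀.
There is insufficient evidence to reject the null hypothesis; the result is not statistically significant at the 0.01 level.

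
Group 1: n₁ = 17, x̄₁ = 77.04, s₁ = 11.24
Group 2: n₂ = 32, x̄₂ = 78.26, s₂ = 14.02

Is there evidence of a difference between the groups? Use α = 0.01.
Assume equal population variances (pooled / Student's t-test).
Student's two-sample t-test (equal variances):
H₀: μ₁ = μ₂
H₁: μ₁ ≠ μ₂
df = n₁ + n₂ - 2 = 47
Pooled variance s_p² = [(n₁-1)s₁² + (n₂-1)s₂²] / (n₁ + n₂ - 2) = [(16)(11.24²) + (31)(14.02²)] / 47 = 172.6548
SE = √(s_p²(1/n₁ + 1/n₂)) = √(172.6548 × (1/17 + 1/32)) = 3.9436
t = (x̄₁ - x̄₂) / SE = (77.04 - 78.26) / 3.9436 = -1.22 / 3.9436 = -0.309
p-value = 0.7584

Since p-value > α = 0.01, we fail to reject H₀.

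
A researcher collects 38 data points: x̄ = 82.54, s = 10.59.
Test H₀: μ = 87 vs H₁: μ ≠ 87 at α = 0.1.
One-sample t-test:
H₀: μ = 87
H₁: μ ≠ 87
df = n - 1 = 37
t = (x̄ - μ₀) / (s/√n) = (82.54 - 87) / (10.59/√38) = -2.596
p-value = 0.0134

Since p-value < α = 0.1, we reject H₀.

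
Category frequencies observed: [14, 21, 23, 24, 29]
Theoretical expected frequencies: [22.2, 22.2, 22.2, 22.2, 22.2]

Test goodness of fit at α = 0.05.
Chi-square goodness of fit test:
H₀: observed counts match expected distribution
H₁: observed counts differ from expected distribution
df = k - 1 = 4
χ² = Σ(O - E)²/E
   = (14 - 22.2)²/22.2 + (21 - 22.2)²/22.2 + (23 - 22.2)²/22.2 + (24 - 22.2)²/22.2 + (29 - 22.2)²/22.2
   = 3.029 + 0.065 + 0.029 + 0.146 + 2.083
   = 5.35
p-value = 0.2531

Since p-value > α = 0.05, we fail to reject H₀.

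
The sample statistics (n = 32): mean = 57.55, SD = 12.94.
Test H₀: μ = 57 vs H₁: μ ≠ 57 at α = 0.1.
One-sample t-test:
H₀: μ = 57
H₁: μ ≠ 57
df = n - 1 = 31
t = (x̄ - μ₀) / (s/√n) = (57.55 - 57) / (12.94/√32) = 0.240
p-value = 0.8116

Since p-value > α = 0.1, we fail to reject H₀.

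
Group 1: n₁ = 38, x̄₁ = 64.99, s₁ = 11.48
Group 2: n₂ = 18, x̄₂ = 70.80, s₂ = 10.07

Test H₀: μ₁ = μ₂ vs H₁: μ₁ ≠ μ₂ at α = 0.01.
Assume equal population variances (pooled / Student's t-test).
Student's two-sample t-test (equal variances):
H₀: μ₁ = μ₂
H₁: μ₁ ≠ μ₂
df = n₁ + n₂ - 2 = 54
Pooled variance s_p² = [(n₁-1)s₁² + (n₂-1)s₂²] / (n₁ + n₂ - 2) = [(37)(11.48²) + (17)(10.07²)] / 54 = 122.2246
SE = √(s_p²(1/n₁ + 1/n₂)) = √(122.2246 × (1/38 + 1/18)) = 3.1633
t = (x̄₁ - x̄₂) / SE = (64.99 - 70.80) / 3.1633 = -5.81 / 3.1633 = -1.837
p-value = 0.0718

Since p-value > α = 0.01, we fail to reject H₀.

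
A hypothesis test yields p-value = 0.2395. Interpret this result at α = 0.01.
Since p = 0.2395 > α = 0.01, fail to reject H₀.
There is insufficient evidence to reject the null hypothesis; the result is not statistically significant at the 0.01 level.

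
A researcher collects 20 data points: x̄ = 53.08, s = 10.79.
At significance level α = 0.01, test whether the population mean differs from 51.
One-sample t-test:
H₀: μ = 51
H₁: μ ≠ 51
df = n - 1 = 19
t = (x̄ - μ₀) / (s/√n) = (53.08 - 51) / (10.79/√20) = 0.862
p-value = 0.3994

Since p-value > α = 0.01, we fail to reject H₀.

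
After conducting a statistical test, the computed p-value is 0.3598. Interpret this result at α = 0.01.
Since p = 0.3598 > α = 0.01, fail to reject H₀.
There is insufficient evidence to reject the null hypothesis; the result is not statistically significant at the 0.01 level.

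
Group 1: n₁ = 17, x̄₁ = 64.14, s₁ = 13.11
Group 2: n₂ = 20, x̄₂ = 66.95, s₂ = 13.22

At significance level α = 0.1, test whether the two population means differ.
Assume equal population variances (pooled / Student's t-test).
Student's two-sample t-test (equal variances):
H₀: μ₁ = μ₂
H₁: μ₁ ≠ μ₂
df = n₁ + n₂ - 2 = 35
Pooled variance s_p² = [(n₁-1)s₁² + (n₂-1)s₂²] / (n₁ + n₂ - 2) = [(16)(13.11²) + (19)(13.22²)] / 35 = 173.4444
SE = √(s_p²(1/n₁ + 1/n₂)) = √(173.4444 × (1/17 + 1/20)) = 4.3445
t = (x̄₁ - x̄₂) / SE = (64.14 - 66.95) / 4.3445 = -2.81 / 4.3445 = -0.647
p-value = 0.5220

Since p-value > α = 0.1, we fail to reject H₀.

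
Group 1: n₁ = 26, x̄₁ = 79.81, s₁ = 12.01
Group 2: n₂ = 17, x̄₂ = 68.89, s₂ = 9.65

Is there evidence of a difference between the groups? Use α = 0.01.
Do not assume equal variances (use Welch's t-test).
Welch's two-sample t-test:
H₀: μ₁ = μ₂
H₁: μ₁ ≠ μ₂
s₁²/n₁ = 12.01²/26 = 5.5477,  s₂²/n₂ = 9.65²/17 = 5.4778
SE = √(s₁²/n₁ + s₂²/n₂) = √(5.5477 + 5.4778) = 3.3205
df (Welch-Satterthwaite) = (s₁²/n₁ + s₂²/n₂)² / [(s₁²/n₁)²/(n₁-1) + (s₂²/n₂)²/(n₂-1)] ≈ 39.13
t = (x̄₁ - x̄₂) / SE = (79.81 - 68.89) / 3.3205 = 10.92 / 3.3205 = 3.289
p-value = 0.0021

Since p-value < α = 0.01, we reject H₀.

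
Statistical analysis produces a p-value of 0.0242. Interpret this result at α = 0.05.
Since p = 0.0242 < α = 0.05, reject H₀.
There is sufficient evidence to reject the null hypothesis; the result is statistically significant at the 0.05 level.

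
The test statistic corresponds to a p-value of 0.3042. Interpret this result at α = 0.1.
Since p = 0.3042 > α = 0.1, fail to reject H₀.
There is insufficient evidence to reject the null hypothesis; the result is not statistically significant at the 0.1 level.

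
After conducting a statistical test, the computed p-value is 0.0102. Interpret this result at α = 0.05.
Since p = 0.0102 < α = 0.05, reject H₀.
There is sufficient evidence to reject the null hypothesis; the result is statistically significant at the 0.05 level.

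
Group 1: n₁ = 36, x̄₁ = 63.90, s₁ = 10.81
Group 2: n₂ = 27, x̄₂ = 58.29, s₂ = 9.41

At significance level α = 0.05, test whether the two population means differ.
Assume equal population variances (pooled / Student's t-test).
Student's two-sample t-test (equal variances):
H₀: μ₁ = μ₂
H₁: μ₁ ≠ μ₂
df = n₁ + n₂ - 2 = 61
Pooled variance s_p² = [(n₁-1)s₁² + (n₂-1)s₂²] / (n₁ + n₂ - 2) = [(35)(10.81²) + (26)(9.41²)] / 61 = 104.7904
SE = √(s_p²(1/n₁ + 1/n₂)) = √(104.7904 × (1/36 + 1/27)) = 2.6061
t = (x̄₁ - x̄₂) / SE = (63.90 - 58.29) / 2.6061 = 5.61 / 2.6061 = 2.153
p-value = 0.0353

Since p-value < α = 0.05, we reject H₀.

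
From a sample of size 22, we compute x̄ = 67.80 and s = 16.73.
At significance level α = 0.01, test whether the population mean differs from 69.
One-sample t-test:
H₀: μ = 69
H₁: μ ≠ 69
df = n - 1 = 21
t = (x̄ - μ₀) / (s/√n) = (67.80 - 69) / (16.73/√22) = -0.336
p-value = 0.7399

Since p-value > α = 0.01, we fail to reject H₀.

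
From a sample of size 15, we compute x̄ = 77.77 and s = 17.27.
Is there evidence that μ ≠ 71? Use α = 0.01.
One-sample t-test:
H₀: μ = 71
H₁: μ ≠ 71
df = n - 1 = 14
t = (x̄ - μ₀) / (s/√n) = (77.77 - 71) / (17.27/√15) = 1.518
p-value = 0.1512

Since p-value > α = 0.01, we fail to reject H₀.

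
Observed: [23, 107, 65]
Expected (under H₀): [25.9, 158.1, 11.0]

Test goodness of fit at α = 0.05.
Chi-square goodness of fit test:
H₀: observed counts match expected distribution
H₁: observed counts differ from expected distribution
df = k - 1 = 2
χ² = Σ(O - E)²/E
   = (23 - 25.9)²/25.9 + (107 - 158.1)²/158.1 + (65 - 11.0)²/11.0
   = 0.325 + 16.516 + 265.091
   = 281.93
p-value < 0.0001

Since p-value < α = 0.05, we reject H₀.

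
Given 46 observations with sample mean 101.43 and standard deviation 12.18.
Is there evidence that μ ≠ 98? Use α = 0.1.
One-sample t-test:
H₀: μ = 98
H₁: μ ≠ 98
df = n - 1 = 45
t = (x̄ - μ₀) / (s/√n) = (101.43 - 98) / (12.18/√46) = 1.910
p-value = 0.0625

Since p-value < α = 0.1, we reject H₀.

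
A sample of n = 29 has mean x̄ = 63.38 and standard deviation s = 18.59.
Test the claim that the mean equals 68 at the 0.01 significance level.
One-sample t-test:
H₀: μ = 68
H₁: μ ≠ 68
df = n - 1 = 28
t = (x̄ - μ₀) / (s/√n) = (63.38 - 68) / (18.59/√29) = -1.338
p-value = 0.1916

Since p-value > α = 0.01, we fail to reject H₀.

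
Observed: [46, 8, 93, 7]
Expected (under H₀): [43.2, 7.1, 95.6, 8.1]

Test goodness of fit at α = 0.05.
Chi-square goodness of fit test:
H₀: observed counts match expected distribution
H₁: observed counts differ from expected distribution
df = k - 1 = 3
χ² = Σ(O - E)²/E
   = (46 - 43.2)²/43.2 + (8 - 7.1)²/7.1 + (93 - 95.6)²/95.6 + (7 - 8.1)²/8.1
   = 0.181 + 0.114 + 0.071 + 0.149
   = 0.52
p-value = 0.9154

Since p-value > α = 0.05, we fail to reject H₀.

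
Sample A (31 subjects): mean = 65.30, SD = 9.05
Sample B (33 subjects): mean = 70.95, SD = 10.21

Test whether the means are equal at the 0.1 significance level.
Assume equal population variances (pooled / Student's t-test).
Student's two-sample t-test (equal variances):
H₀: μ₁ = μ₂
H₁: μ₁ ≠ μ₂
df = n₁ + n₂ - 2 = 62
Pooled variance s_p² = [(n₁-1)s₁² + (n₂-1)s₂²] / (n₁ + n₂ - 2) = [(30)(9.05²) + (32)(10.21²)] / 62 = 93.4336
SE = √(s_p²(1/n₁ + 1/n₂)) = √(93.4336 × (1/31 + 1/33)) = 2.4177
t = (x̄₁ - x̄₂) / SE = (65.30 - 70.95) / 2.4177 = -5.65 / 2.4177 = -2.337
p-value = 0.0227

Since p-value < α = 0.1, we reject H₀.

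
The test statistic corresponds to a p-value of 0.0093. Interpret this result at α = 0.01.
Since p = 0.0093 < α = 0.01, reject H₀.
There is sufficient evidence to reject the null hypothesis; the result is statistically significant at the 0.01 level.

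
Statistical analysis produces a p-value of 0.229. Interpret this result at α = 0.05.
Since p = 0.229 > α = 0.05, fail to reject H₀.
There is insufficient evidence to reject the null hypothesis; the result is not statistically significant at the 0.05 level.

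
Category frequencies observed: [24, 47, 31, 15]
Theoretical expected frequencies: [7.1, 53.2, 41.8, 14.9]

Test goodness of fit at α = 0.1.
Chi-square goodness of fit test:
H₀: observed counts match expected distribution
H₁: observed counts differ from expected distribution
df = k - 1 = 3
χ² = Σ(O - E)²/E
   = (24 - 7.1)²/7.1 + (47 - 53.2)²/53.2 + (31 - 41.8)²/41.8 + (15 - 14.9)²/14.9
   = 40.227 + 0.723 + 2.790 + 0.001
   = 43.74
p-value < 0.0001

Since p-value < α = 0.1, we reject H₀.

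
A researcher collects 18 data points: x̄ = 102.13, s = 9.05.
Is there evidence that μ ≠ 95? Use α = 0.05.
One-sample t-test:
H₀: μ = 95
H₁: μ ≠ 95
df = n - 1 = 17
t = (x̄ - μ₀) / (s/√n) = (102.13 - 95) / (9.05/√18) = 3.343
p-value = 0.0039

Since p-value < α = 0.05, we reject H₀.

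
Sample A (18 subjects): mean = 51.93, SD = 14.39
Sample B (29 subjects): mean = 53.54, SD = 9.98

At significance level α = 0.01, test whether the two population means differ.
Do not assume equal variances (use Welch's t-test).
Welch's two-sample t-test:
H₀: μ₁ = μ₂
H₁: μ₁ ≠ μ₂
s₁²/n₁ = 14.39²/18 = 11.5040,  s₂²/n₂ = 9.98²/29 = 3.4345
SE = √(s₁²/n₁ + s₂²/n₂) = √(11.5040 + 3.4345) = 3.8650
df (Welch-Satterthwaite) = (s₁²/n₁ + s₂²/n₂)² / [(s₁²/n₁)²/(n₁-1) + (s₂²/n₂)²/(n₂-1)] ≈ 27.19
t = (x̄₁ - x̄₂) / SE = (51.93 - 53.54) / 3.8650 = -1.61 / 3.8650 = -0.417
p-value = 0.6803

Since p-value > α = 0.01, we fail to reject H₀.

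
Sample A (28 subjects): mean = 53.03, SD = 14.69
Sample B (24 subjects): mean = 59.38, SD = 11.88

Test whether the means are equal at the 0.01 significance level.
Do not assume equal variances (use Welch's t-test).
Welch's two-sample t-test:
H₀: μ₁ = μ₂
H₁: μ₁ ≠ μ₂
s₁²/n₁ = 14.69²/28 = 7.7070,  s₂²/n₂ = 11.88²/24 = 5.8806
SE = √(s₁²/n₁ + s₂²/n₂) = √(7.7070 + 5.8806) = 3.6861
df (Welch-Satterthwaite) = (s₁²/n₁ + s₂²/n₂)² / [(s₁²/n₁)²/(n₁-1) + (s₂²/n₂)²/(n₂-1)] ≈ 49.85
t = (x̄₁ - x̄₂) / SE = (53.03 - 59.38) / 3.6861 = -6.35 / 3.6861 = -1.723
p-value = 0.0911

Since p-value > α = 0.01, we fail to reject H₀.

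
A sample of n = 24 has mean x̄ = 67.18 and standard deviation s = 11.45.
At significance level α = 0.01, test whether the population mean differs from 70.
One-sample t-test:
H₀: μ = 70
H₁: μ ≠ 70
df = n - 1 = 23
t = (x̄ - μ₀) / (s/√n) = (67.18 - 70) / (11.45/√24) = -1.207
p-value = 0.2399

Since p-value > α = 0.01, we fail to reject H₀.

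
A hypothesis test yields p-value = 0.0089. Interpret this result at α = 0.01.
Since p = 0.0089 < α = 0.01, reject H₀.
There is sufficient evidence to reject the null hypothesis; the result is statistically significant at the 0.01 level.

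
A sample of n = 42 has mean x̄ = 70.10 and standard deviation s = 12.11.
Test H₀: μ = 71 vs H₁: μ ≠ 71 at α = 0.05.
One-sample t-test:
H₀: μ = 71
H₁: μ ≠ 71
df = n - 1 = 41
t = (x̄ - μ₀) / (s/√n) = (70.10 - 71) / (12.11/√42) = -0.482
p-value = 0.6326

Since p-value > α = 0.05, we fail to reject H₀.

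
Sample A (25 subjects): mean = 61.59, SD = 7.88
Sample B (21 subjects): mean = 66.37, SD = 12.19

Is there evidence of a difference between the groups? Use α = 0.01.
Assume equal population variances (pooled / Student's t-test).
Student's two-sample t-test (equal variances):
H₀: μ₁ = μ₂
H₁: μ₁ ≠ μ₂
df = n₁ + n₂ - 2 = 44
Pooled variance s_p² = [(n₁-1)s₁² + (n₂-1)s₂²] / (n₁ + n₂ - 2) = [(24)(7.88²) + (20)(12.19²)] / 44 = 101.4134
SE = √(s_p²(1/n₁ + 1/n₂)) = √(101.4134 × (1/25 + 1/21)) = 2.9809
t = (x̄₁ - x̄₂) / SE = (61.59 - 66.37) / 2.9809 = -4.78 / 2.9809 = -1.604
p-value = 0.1160

Since p-value > α = 0.01, we fail to reject H₀.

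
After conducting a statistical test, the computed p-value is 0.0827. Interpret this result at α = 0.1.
Since p = 0.0827 < α = 0.1, reject H₀.
There is sufficient evidence to reject the null hypothesis; the result is statistically significant at the 0.1 level.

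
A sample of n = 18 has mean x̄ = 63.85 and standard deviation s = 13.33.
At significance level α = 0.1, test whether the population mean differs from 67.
One-sample t-test:
H₀: μ = 67
H₁: μ ≠ 67
df = n - 1 = 17
t = (x̄ - μ₀) / (s/√n) = (63.85 - 67) / (13.33/√18) = -1.003
p-value = 0.3301

Since p-value > α = 0.1, we fail to reject H₀.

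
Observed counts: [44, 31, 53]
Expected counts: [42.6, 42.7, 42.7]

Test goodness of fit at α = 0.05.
Chi-square goodness of fit test:
H₀: observed counts match expected distribution
H₁: observed counts differ from expected distribution
df = k - 1 = 2
χ² = Σ(O - E)²/E
   = (44 - 42.6)²/42.6 + (31 - 42.7)²/42.7 + (53 - 42.7)²/42.7
   = 0.046 + 3.206 + 2.485
   = 5.74
p-value = 0.0568

Since p-value > α = 0.05, we fail to reject H₀.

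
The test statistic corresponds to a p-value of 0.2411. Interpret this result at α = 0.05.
Since p = 0.2411 > α = 0.05, fail to reject H₀.
There is insufficient evidence to reject the null hypothesis; the result is not statistically significant at the 0.05 level.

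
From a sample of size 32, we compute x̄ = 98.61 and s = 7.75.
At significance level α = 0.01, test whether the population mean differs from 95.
One-sample t-test:
H₀: μ = 95
H₁: μ ≠ 95
df = n - 1 = 31
t = (x̄ - μ₀) / (s/√n) = (98.61 - 95) / (7.75/√32) = 2.635
p-value = 0.0130

Since p-value > α = 0.01, we fail to reject H₀.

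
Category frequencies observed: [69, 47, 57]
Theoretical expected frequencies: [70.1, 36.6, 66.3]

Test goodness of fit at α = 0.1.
Chi-square goodness of fit test:
H₀: observed counts match expected distribution
H₁: observed counts differ from expected distribution
df = k - 1 = 2
χ² = Σ(O - E)²/E
   = (69 - 70.1)²/70.1 + (47 - 36.6)²/36.6 + (57 - 66.3)²/66.3
   = 0.017 + 2.955 + 1.305
   = 4.28
p-value = 0.1178

Since p-value > α = 0.1, we fail to reject H₀.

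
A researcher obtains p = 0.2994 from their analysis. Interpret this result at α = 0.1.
Since p = 0.2994 > α = 0.1, fail to reject H₀.
There is insufficient evidence to reject the null hypothesis; the result is not statistically significant at the 0.1 level.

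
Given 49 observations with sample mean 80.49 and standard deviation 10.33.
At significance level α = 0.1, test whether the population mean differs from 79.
One-sample t-test:
H₀: μ = 79
H₁: μ ≠ 79
df = n - 1 = 48
t = (x̄ - μ₀) / (s/√n) = (80.49 - 79) / (10.33/√49) = 1.010
p-value = 0.3177

Since p-value > α = 0.1, we fail to reject H₀.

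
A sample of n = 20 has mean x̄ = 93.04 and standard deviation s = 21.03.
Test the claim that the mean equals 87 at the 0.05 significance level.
One-sample t-test:
H₀: μ = 87
H₁: μ ≠ 87
df = n - 1 = 19
t = (x̄ - μ₀) / (s/√n) = (93.04 - 87) / (21.03/√20) = 1.284
p-value = 0.2144

Since p-value > α = 0.05, we fail to reject H₀.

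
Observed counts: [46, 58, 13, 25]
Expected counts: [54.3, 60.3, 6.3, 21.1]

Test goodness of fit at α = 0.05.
Chi-square goodness of fit test:
H₀: observed counts match expected distribution
H₁: observed counts differ from expected distribution
df = k - 1 = 3
χ² = Σ(O - E)²/E
   = (46 - 54.3)²/54.3 + (58 - 60.3)²/60.3 + (13 - 6.3)²/6.3 + (25 - 21.1)²/21.1
   = 1.269 + 0.088 + 7.125 + 0.721
   = 9.20
p-value = 0.0267

Since p-value < α = 0.05, we reject H₀.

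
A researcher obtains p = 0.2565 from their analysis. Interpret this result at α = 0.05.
Since p = 0.2565 > α = 0.05, fail to reject H₀.
There is insufficient evidence to reject the null hypothesis; the result is not statistically significant at the 0.05 level.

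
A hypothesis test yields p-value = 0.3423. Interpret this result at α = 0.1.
Since p = 0.3423 > α = 0.1, fail to reject H₀.
There is insufficient evidence to reject the null hypothesis; the result is not statistically significant at the 0.1 level.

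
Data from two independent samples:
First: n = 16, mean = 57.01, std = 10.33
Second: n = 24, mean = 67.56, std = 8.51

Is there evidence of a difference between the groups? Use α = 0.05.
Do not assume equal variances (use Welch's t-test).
Welch's two-sample t-test:
H₀: μ₁ = μ₂
H₁: μ₁ ≠ μ₂
s₁²/n₁ = 10.33²/16 = 6.6693,  s₂²/n₂ = 8.51²/24 = 3.0175
SE = √(s₁²/n₁ + s₂²/n₂) = √(6.6693 + 3.0175) = 3.1124
df (Welch-Satterthwaite) = (s₁²/n₁ + s₂²/n₂)² / [(s₁²/n₁)²/(n₁-1) + (s₂²/n₂)²/(n₂-1)] ≈ 27.92
t = (x̄₁ - x̄₂) / SE = (57.01 - 67.56) / 3.1124 = -10.55 / 3.1124 = -3.390
p-value = 0.0021

Since p-value < α = 0.05, we reject H₀.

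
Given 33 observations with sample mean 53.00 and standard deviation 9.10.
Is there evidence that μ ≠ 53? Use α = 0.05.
One-sample t-test:
H₀: μ = 53
H₁: μ ≠ 53
df = n - 1 = 32
t = (x̄ - μ₀) / (s/√n) = (53.00 - 53) / (9.10/√33) = 0.000
p-value = 1.0000

Since p-value > α = 0.05, we fail to reject H₀.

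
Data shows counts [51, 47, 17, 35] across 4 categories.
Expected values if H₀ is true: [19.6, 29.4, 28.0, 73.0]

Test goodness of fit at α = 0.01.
Chi-square goodness of fit test:
H₀: observed counts match expected distribution
H₁: observed counts differ from expected distribution
df = k - 1 = 3
χ² = Σ(O - E)²/E
   = (51 - 19.6)²/19.6 + (47 - 29.4)²/29.4 + (17 - 28.0)²/28.0 + (35 - 73.0)²/73.0
   = 50.304 + 10.536 + 4.321 + 19.781
   = 84.94
p-value < 0.0001

Since p-value < α = 0.01, we reject H₀.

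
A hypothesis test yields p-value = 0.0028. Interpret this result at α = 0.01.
Since p = 0.0028 < α = 0.01, reject H₀.
There is sufficient evidence to reject the null hypothesis; the result is statistically significant at the 0.01 level.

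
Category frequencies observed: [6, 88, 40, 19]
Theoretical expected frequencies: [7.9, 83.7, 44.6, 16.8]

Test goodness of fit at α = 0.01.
Chi-square goodness of fit test:
H₀: observed counts match expected distribution
H₁: observed counts differ from expected distribution
df = k - 1 = 3
χ² = Σ(O - E)²/E
   = (6 - 7.9)²/7.9 + (88 - 83.7)²/83.7 + (40 - 44.6)²/44.6 + (19 - 16.8)²/16.8
   = 0.457 + 0.221 + 0.474 + 0.288
   = 1.44
p-value = 0.6961

Since p-value > α = 0.01, we fail to reject H₀.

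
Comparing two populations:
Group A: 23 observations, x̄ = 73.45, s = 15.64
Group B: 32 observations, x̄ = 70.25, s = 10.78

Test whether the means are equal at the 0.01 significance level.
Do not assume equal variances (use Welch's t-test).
Welch's two-sample t-test:
H₀: μ₁ = μ₂
H₁: μ₁ ≠ μ₂
s₁²/n₁ = 15.64²/23 = 10.6352,  s₂²/n₂ = 10.78²/32 = 3.6315
SE = √(s₁²/n₁ + s₂²/n₂) = √(10.6352 + 3.6315) = 3.7771
df (Welch-Satterthwaite) = (s₁²/n₁ + s₂²/n₂)² / [(s₁²/n₁)²/(n₁-1) + (s₂²/n₂)²/(n₂-1)] ≈ 36.56
t = (x̄₁ - x̄₂) / SE = (73.45 - 70.25) / 3.7771 = 3.20 / 3.7771 = 0.847
p-value = 0.4024

Since p-value > α = 0.01, we fail to reject H₀.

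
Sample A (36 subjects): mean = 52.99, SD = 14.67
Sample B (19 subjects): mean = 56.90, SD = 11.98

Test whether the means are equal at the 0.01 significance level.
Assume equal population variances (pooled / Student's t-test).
Student's two-sample t-test (equal variances):
H₀: μ₁ = μ₂
H₁: μ₁ ≠ μ₂
df = n₁ + n₂ - 2 = 53
Pooled variance s_p² = [(n₁-1)s₁² + (n₂-1)s₂²] / (n₁ + n₂ - 2) = [(35)(14.67²) + (18)(11.98²)] / 53 = 190.8619
SE = √(s_p²(1/n₁ + 1/n₂)) = √(190.8619 × (1/36 + 1/19)) = 3.9175
t = (x̄₁ - x̄₂) / SE = (52.99 - 56.90) / 3.9175 = -3.91 / 3.9175 = -0.998
p-value = 0.3228

Since p-value > α = 0.01, we fail to reject H₀.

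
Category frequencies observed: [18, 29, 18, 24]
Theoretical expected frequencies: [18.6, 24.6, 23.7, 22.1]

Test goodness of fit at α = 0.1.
Chi-square goodness of fit test:
H₀: observed counts match expected distribution
H₁: observed counts differ from expected distribution
df = k - 1 = 3
χ² = Σ(O - E)²/E
   = (18 - 18.6)²/18.6 + (29 - 24.6)²/24.6 + (18 - 23.7)²/23.7 + (24 - 22.1)²/22.1
   = 0.019 + 0.787 + 1.371 + 0.163
   = 2.34
p-value = 0.5048

Since p-value > α = 0.1, we fail to reject H₀.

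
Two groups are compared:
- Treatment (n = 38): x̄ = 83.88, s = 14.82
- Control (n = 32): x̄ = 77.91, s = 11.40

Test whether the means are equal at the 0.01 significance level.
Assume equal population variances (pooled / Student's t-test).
Student's two-sample t-test (equal variances):
H₀: μ₁ = μ₂
H₁: μ₁ ≠ μ₂
df = n₁ + n₂ - 2 = 68
Pooled variance s_p² = [(n₁-1)s₁² + (n₂-1)s₂²] / (n₁ + n₂ - 2) = [(37)(14.82²) + (31)(11.40²)] / 68 = 178.7523
SE = √(s_p²(1/n₁ + 1/n₂)) = √(178.7523 × (1/38 + 1/32)) = 3.2078
t = (x̄₁ - x̄₂) / SE = (83.88 - 77.91) / 3.2078 = 5.97 / 3.2078 = 1.861
p-value = 0.0671

Since p-value > α = 0.01, we fail to reject H₀.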